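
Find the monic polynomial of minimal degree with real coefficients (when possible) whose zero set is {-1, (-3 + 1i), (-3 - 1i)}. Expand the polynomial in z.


The polynomial is p(z) = ∏_{α ∈ S} (z − α), where S = {-1, (-3 + 1i), (-3 - 1i)}.
Expanding the product yields: p(z) = z^3 + 7·z^2 + 16·z + 10.
Note conjugate pairs combine to real quadratics: (z − (-3+1i))(z − (-3−1i)) = z² + 6z + 10.
The resulting polynomial has degree 3 and real coefficients as required.

p(z) = z^3 + 7·z^2 + 16·z + 10.


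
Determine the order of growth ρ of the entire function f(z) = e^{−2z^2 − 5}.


|e^{−2z^2 − 5}| = e^{Re(-2·z^2) + -5} ≤ e^{2|z|^2 + -5} = e^{2r^2 + -5} on |z| = r, so ρ ≤ 2. Choosing z on |z|=r so that -2·z^2 is real positive (always possible by picking arg z appropriately) gives |f(z)| = e^{2r^2 + -5}, matching the bound. The additive constant -5 does not affect log log M(r) ~ 2·log r. Hence ρ = 2.
Therefore ρ = 2.

Order ρ = 2.


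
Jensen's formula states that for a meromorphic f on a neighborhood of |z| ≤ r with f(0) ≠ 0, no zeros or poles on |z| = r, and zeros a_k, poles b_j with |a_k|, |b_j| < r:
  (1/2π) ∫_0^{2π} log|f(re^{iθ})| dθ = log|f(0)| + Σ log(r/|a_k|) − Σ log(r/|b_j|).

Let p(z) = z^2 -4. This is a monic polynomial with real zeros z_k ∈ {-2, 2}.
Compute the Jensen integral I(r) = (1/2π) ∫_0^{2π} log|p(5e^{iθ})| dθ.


Zeros: -2, 2; r = 5.
Inside |z| < r: -2, 2. Outside (|z| ≥ r): ∅.
p(0) = -4, so log|p(0)| = log(4) = 1.3863.
Apply Jensen: I(r) = log|p(0)| + Σ_k log(r/|z_k|), summed over zeros inside |z| < r.
  log(r/|z_k|) for z_k = -2: log(5/2) = 0.9163
  log(r/|z_k|) for z_k = 2: log(5/2) = 0.9163
Sum over inside zeros: 1.8326.
I(r) = log|p(0)| + (inside sum) = 1.3863 + 1.8326 = 3.2189.
Closed form (all zeros inside, monic): I(r) = n·log(r) = 2·log(5) = 3.2189. ✓

I(r) ≈ 3.2189.


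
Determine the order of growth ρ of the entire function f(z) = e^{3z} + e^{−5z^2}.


Each summand is entire of order 1 and 2 respectively (as in the single-exponential case). The order of a sum is at most the max of the orders, so ρ ≤ 2. For the lower bound: on |z|=r choose arg z so that -5z^2 is real positive; then |e^{-5z^2}| = e^{5r^2} while |e^{3z}| ≤ e^{3r^1} = o(e^{5r^2}). So |f| ≥ e^{5r^2}(1 − o(1)) and ρ ≥ 2. Hence ρ = max(1, 2) = 2.
Therefore ρ = 2.

Order ρ = 2.


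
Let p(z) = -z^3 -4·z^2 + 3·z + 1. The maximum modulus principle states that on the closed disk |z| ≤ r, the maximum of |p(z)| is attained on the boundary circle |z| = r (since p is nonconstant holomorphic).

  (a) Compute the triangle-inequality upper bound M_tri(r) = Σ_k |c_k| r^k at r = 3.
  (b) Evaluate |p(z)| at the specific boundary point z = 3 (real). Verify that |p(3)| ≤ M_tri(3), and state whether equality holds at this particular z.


Coefficients: c_0 = 1, c_1 = 3, c_2 = -4, c_3 = -1. Radius r = 3.
Part (a). Triangle bound: M_tri(r) = Σ_k |c_k| r^k
  = |1|·3^0 + |3|·3^1 + |-4|·3^2 + |-1|·3^3
  = 1 + 9 + 36 + 27 = 73.
This bounds M(r) := max_{|z|=r} |p(z)| from above; equality holds iff all terms c_k z^k can be made to align in phase at a single z on |z|=r.
Part (b). At z = 3 (real, on the circle |z| = r):
  p(3) = (1)·3^0 + (3)·3^1 + (-4)·3^2 + (-1)·3^3 = -53.
  |p(3)| = 53.
Check: |p(3)| = 53 ≤ 73 = M_tri(3). ✓ Equality does not hold at z = 3 (the coefficients have mixed signs, so the terms do not all align in phase there).

M_tri(3) = 73; |p(3)| = 53; equality at z=3: no.


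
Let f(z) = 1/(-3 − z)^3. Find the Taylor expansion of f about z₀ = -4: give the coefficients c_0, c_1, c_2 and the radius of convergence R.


Let w = z − z₀, so z = z₀ + w.
Then -3 − z = -3 − (z₀ + w) = (-3 − z₀) − w = 1 − w.
f(z) = 1/(1 − w)^3 = (1/(1)^3) · (1 − w/(1))^{−3}.
By the binomial series (1−u)^{−3} = Σ_{n≥0} C(n+2, 2) u^n for |u|<1, with u = w/(1):
  c_n = C(n+2, 2) / (1)^(n+3).
  c_0 = 1/(1)^3 = 1.
  c_1 = 3/(1)^4 = 3.
  c_2 = 6/(1)^5 = 6.
The series is valid for |w/d| < 1, i.e. |z − z₀| < |d|.
Radius of convergence: R = |-3 − z₀| = |1| = 1 (distance from z₀ to the singularity z = -3).

c_0 = 1, c_1 = 3, c_2 = 6; R = 1.


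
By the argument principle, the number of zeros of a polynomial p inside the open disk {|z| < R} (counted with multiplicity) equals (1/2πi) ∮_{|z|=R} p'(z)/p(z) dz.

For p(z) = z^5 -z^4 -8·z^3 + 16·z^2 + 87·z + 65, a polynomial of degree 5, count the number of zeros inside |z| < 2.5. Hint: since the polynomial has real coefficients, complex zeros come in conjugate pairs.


The zeros of p are: (-2 + 1i), (-2 - 1i), (3 + 2i), (3 - 2i), -1.
Their magnitudes are: 2.236, 2.236, 3.606, 3.606, 1.
Zeros with |z| < R = 2.5: (-2 + 1i), (-2 - 1i), -1.
Count = 3.
By the argument principle, (1/2πi) ∮_{|z|=R} p'(z)/p(z) dz equals exactly this count.

Number of zeros inside |z| < 2.5: 3.


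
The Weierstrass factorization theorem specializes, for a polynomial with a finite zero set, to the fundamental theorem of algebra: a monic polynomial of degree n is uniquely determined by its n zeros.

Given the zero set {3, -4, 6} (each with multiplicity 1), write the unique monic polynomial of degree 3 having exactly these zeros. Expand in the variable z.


The polynomial is p(z) = ∏_{α ∈ S} (z − α), where S = {3, -4, 6}.
Expanding the product yields: p(z) = z^3 -5·z^2 -18·z + 72.
The resulting polynomial has degree 3 and real coefficients as required.

p(z) = z^3 -5·z^2 -18·z + 72.


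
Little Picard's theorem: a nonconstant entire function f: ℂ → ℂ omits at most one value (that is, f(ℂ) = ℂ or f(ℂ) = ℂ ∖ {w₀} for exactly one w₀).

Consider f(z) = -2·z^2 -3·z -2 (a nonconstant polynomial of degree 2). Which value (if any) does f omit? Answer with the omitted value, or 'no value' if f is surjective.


Little Picard bounds the complement of f(ℂ) to at most one point.
For every w ∈ ℂ, the equation p(z) − w = 0 is a nonconstant polynomial in z and hence has at least one root by the fundamental theorem of algebra. So p is surjective onto ℂ, omitting no value.

Omitted value: no value.


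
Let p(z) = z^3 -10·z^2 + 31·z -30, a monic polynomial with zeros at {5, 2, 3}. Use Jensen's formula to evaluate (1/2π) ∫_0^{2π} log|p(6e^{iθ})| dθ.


Zeros: 2, 3, 5; r = 6.
Inside |z| < r: 2, 3, 5. Outside (|z| ≥ r): ∅.
p(0) = -30, so log|p(0)| = log(30) = 3.4012.
Apply Jensen: I(r) = log|p(0)| + Σ_k log(r/|z_k|), summed over zeros inside |z| < r.
  log(r/|z_k|) for z_k = 5: log(6/5) = 0.1823
  log(r/|z_k|) for z_k = 2: log(6/2) = 1.0986
  log(r/|z_k|) for z_k = 3: log(6/3) = 0.6931
Sum over inside zeros: 1.9741.
I(r) = log|p(0)| + (inside sum) = 3.4012 + 1.9741 = 5.3753.
Closed form (all zeros inside, monic): I(r) = n·log(r) = 3·log(6) = 5.3753. ✓

I(r) ≈ 5.3753.


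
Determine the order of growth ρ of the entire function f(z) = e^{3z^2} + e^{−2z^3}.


Each summand is entire of order 2 and 3 respectively (as in the single-exponential case). The order of a sum is at most the max of the orders, so ρ ≤ 3. For the lower bound: on |z|=r choose arg z so that -2z^3 is real positive; then |e^{-2z^3}| = e^{2r^3} while |e^{3z^2}| ≤ e^{3r^2} = o(e^{2r^3}). So |f| ≥ e^{2r^3}(1 − o(1)) and ρ ≥ 3. Hence ρ = max(2, 3) = 3.
Therefore ρ = 3.

Order ρ = 3.


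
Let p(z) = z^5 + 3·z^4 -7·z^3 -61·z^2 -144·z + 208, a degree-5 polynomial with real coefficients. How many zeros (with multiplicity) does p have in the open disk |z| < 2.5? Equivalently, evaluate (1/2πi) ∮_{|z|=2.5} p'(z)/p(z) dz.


The zeros of p are: 1, (-2 + 3i), (-2 - 3i), 4, -4.
Their magnitudes are: 1, 3.606, 3.606, 4, 4.
Zeros with |z| < R = 2.5: 1.
Count = 1.
By the argument principle, (1/2πi) ∮_{|z|=R} p'(z)/p(z) dz equals exactly this count.

Number of zeros inside |z| < 2.5: 1.


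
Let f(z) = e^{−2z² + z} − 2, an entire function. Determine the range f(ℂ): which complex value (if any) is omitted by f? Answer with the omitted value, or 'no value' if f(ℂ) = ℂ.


Little Picard bounds the complement of f(ℂ) to at most one point.
The exponent g(z) = −2z² + z is a nonconstant polynomial, hence surjective onto ℂ. So e^{g(z)} takes every value in {e^w : w ∈ ℂ} = ℂ ∖ {0}. Adding -2 shifts the range to ℂ ∖ {-2}. f omits exactly -2.

Omitted value: -2.


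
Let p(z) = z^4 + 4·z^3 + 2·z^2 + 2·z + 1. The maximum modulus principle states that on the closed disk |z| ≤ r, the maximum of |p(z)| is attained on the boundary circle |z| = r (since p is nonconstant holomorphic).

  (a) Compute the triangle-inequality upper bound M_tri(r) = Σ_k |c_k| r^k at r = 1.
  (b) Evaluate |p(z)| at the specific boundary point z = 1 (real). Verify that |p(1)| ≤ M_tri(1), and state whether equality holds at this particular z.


Coefficients: c_0 = 1, c_1 = 2, c_2 = 2, c_3 = 4, c_4 = 1. Radius r = 1.
Part (a). Triangle bound: M_tri(r) = Σ_k |c_k| r^k
  = |1|·1^0 + |2|·1^1 + |2|·1^2 + |4|·1^3 + |1|·1^4
  = 1 + 2 + 2 + 4 + 1 = 10.
This bounds M(r) := max_{|z|=r} |p(z)| from above; equality holds iff all terms c_k z^k can be made to align in phase at a single z on |z|=r.
Part (b). At z = 1 (real, on the circle |z| = r):
  p(1) = (1)·1^0 + (2)·1^1 + (2)·1^2 + (4)·1^3 + (1)·1^4 = 10.
  |p(1)| = 10.
Since all nonzero coefficients share the same sign, |p(1)| = 10 = M_tri(1); the triangle bound is attained at z = 1, so in fact M(r) = 10.

M_tri(1) = 10; |p(1)| = 10; equality at z=1: yes.


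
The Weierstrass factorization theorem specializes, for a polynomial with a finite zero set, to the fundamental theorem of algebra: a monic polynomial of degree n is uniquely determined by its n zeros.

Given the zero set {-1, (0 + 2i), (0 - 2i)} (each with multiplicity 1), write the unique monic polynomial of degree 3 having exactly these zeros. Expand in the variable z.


The polynomial is p(z) = ∏_{α ∈ S} (z − α), where S = {-1, (0 + 2i), (0 - 2i)}.
Expanding the product yields: p(z) = z^3 + z^2 + 4·z + 4.
Note conjugate pairs combine to real quadratics: (z − (0+2i))(z − (0−2i)) = z² + 4.
The resulting polynomial has degree 3 and real coefficients as required.

p(z) = z^3 + z^2 + 4·z + 4.


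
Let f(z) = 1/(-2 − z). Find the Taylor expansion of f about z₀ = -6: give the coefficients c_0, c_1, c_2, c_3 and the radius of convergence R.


Let w = z − z₀, so z = z₀ + w.
Then -2 − z = -2 − (z₀ + w) = (-2 − z₀) − w = 4 − w.
f(z) = 1/(4 − w) = (1/(4)) · 1/(1 − w/(4)) = Σ_{n≥0} w^n / (4)^(n+1).
So c_n = 1/(4)^(n+1):
  c_0 = 1/(4)^1 = 1/4.
  c_1 = 1/(4)^2 = 1/16.
  c_2 = 1/(4)^3 = 1/64.
  c_3 = 1/(4)^4 = 1/256.
The series is valid for |w/d| < 1, i.e. |z − z₀| < |d|.
Radius of convergence: R = |-2 − z₀| = |4| = 4 (distance from z₀ to the singularity z = -2).

c_0 = 1/4, c_1 = 1/16, c_2 = 1/64, c_3 = 1/256; R = 4.


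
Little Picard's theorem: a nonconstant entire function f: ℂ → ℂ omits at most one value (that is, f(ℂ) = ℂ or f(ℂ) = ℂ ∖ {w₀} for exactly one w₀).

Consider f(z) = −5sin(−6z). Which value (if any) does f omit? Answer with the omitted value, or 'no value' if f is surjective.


Little Picard bounds the complement of f(ℂ) to at most one point.
sin is entire and surjective onto ℂ: for every w ∈ ℂ, sin(ζ) = w has a solution ζ ∈ ℂ (e.g., via the complex inverse arcsin). With ζ = −6z this gives z = ζ/(-6). Then -5·sin(−6z) takes every value in -5·ℂ = ℂ, and adding 0 is a bijection of ℂ. So f is surjective and omits no value. (Note: only on the real line is sin bounded by [−1, 1].)

Omitted value: no value.


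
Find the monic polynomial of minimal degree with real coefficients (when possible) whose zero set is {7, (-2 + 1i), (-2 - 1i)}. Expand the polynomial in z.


The polynomial is p(z) = ∏_{α ∈ S} (z − α), where S = {7, (-2 + 1i), (-2 - 1i)}.
Expanding the product yields: p(z) = z^3 -3·z^2 -23·z -35.
Note conjugate pairs combine to real quadratics: (z − (-2+1i))(z − (-2−1i)) = z² + 4z + 5.
The resulting polynomial has degree 3 and real coefficients as required.

p(z) = z^3 -3·z^2 -23·z -35.


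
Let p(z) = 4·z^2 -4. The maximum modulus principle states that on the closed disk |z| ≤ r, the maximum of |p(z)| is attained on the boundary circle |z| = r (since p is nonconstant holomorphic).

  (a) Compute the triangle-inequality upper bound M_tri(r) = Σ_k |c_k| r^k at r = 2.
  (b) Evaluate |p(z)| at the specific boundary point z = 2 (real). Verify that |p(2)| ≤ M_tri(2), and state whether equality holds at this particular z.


Coefficients: c_0 = -4, c_1 = 0, c_2 = 4. Radius r = 2.
Part (a). Triangle bound: M_tri(r) = Σ_k |c_k| r^k
  = |-4|·2^0 + |0|·2^1 + |4|·2^2
  = 4 + 0 + 16 = 20.
This bounds M(r) := max_{|z|=r} |p(z)| from above; equality holds iff all terms c_k z^k can be made to align in phase at a single z on |z|=r.
Part (b). At z = 2 (real, on the circle |z| = r):
  p(2) = (-4)·2^0 + (0)·2^1 + (4)·2^2 = 12.
  |p(2)| = 12.
Check: |p(2)| = 12 ≤ 20 = M_tri(2). ✓ Equality does not hold at z = 2 (the coefficients have mixed signs, so the terms do not all align in phase there).

M_tri(2) = 20; |p(2)| = 12; equality at z=2: no.


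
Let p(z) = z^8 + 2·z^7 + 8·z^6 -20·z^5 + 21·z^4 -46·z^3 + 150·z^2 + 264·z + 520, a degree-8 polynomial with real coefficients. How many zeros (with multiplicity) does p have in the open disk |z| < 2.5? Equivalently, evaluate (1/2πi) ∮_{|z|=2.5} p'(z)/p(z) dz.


The zeros of p are: (-1 + 1i), (-1 - 1i), (2 + 1i), (2 - 1i), (0 + 2i), (0 - 2i), (-2 + 3i), (-2 - 3i).
Their magnitudes are: 1.414, 1.414, 2.236, 2.236, 2, 2, 3.606, 3.606.
Zeros with |z| < R = 2.5: (-1 + 1i), (-1 - 1i), (2 + 1i), (2 - 1i), (0 + 2i), (0 - 2i).
Count = 6.
By the argument principle, (1/2πi) ∮_{|z|=R} p'(z)/p(z) dz equals exactly this count.

Number of zeros inside |z| < 2.5: 6.


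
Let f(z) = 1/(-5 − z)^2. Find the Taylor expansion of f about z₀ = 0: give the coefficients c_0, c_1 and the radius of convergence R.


Let w = z − z₀, so z = z₀ + w.
Then -5 − z = -5 − (z₀ + w) = (-5 − z₀) − w = -5 − w.
f(z) = 1/(-5 − w)^2 = (1/(-5)^2) · (1 − w/(-5))^{−2}.
By the binomial series (1−u)^{−2} = Σ_{n≥0} C(n+1, 1) u^n for |u|<1, with u = w/(-5):
  c_n = C(n+1, 1) / (-5)^(n+2).
  c_0 = 1/(-5)^2 = 1/25.
  c_1 = 2/(-5)^3 = -2/125.
The series is valid for |w/d| < 1, i.e. |z − z₀| < |d|.
Radius of convergence: R = |-5 − z₀| = |-5| = 5 (distance from z₀ to the singularity z = -5).

c_0 = 1/25, c_1 = -2/125; R = 5.


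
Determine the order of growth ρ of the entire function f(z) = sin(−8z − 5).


sin(w) is a linear combination of e^{iw} and e^{−iw} (or e^w, e^{−w} in the hyperbolic case), so |sin(w)| ≤ e^{|w|}. With w = −8z − 5, |w| ≤ 8|z| + 5 = 8r + 5 on |z| = r, giving M(r) ≤ e^{8r + 5}, so ρ ≤ 1. On a suitable ray (z = it for sin/cos; z = t for sinh/cosh, t real → ∞), |sin(−8z − 5)| grows like e^{8|t|}/2, so ρ ≥ 1. Hence ρ = 1.
Therefore ρ = 1.

Order ρ = 1.


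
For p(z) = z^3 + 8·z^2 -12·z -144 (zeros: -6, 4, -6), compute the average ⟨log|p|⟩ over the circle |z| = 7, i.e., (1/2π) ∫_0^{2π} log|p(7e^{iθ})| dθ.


Zeros: -6, -6, 4; r = 7.
Inside |z| < r: -6, -6, 4. Outside (|z| ≥ r): ∅.
p(0) = -144, so log|p(0)| = log(144) = 4.9698.
Apply Jensen: I(r) = log|p(0)| + Σ_k log(r/|z_k|), summed over zeros inside |z| < r.
  log(r/|z_k|) for z_k = -6: log(7/6) = 0.1542
  log(r/|z_k|) for z_k = 4: log(7/4) = 0.5596
  log(r/|z_k|) for z_k = -6: log(7/6) = 0.1542
Sum over inside zeros: 0.8679.
I(r) = log|p(0)| + (inside sum) = 4.9698 + 0.8679 = 5.8377.
Closed form (all zeros inside, monic): I(r) = n·log(r) = 3·log(7) = 5.8377. ✓

I(r) ≈ 5.8377.


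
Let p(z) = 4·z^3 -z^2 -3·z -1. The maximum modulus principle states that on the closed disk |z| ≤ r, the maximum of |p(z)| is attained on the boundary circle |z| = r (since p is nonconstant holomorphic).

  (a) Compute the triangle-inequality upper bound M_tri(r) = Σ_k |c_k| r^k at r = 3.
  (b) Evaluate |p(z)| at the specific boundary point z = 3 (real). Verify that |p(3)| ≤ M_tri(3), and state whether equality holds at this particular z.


Coefficients: c_0 = -1, c_1 = -3, c_2 = -1, c_3 = 4. Radius r = 3.
Part (a). Triangle bound: M_tri(r) = Σ_k |c_k| r^k
  = |-1|·3^0 + |-3|·3^1 + |-1|·3^2 + |4|·3^3
  = 1 + 9 + 9 + 108 = 127.
This bounds M(r) := max_{|z|=r} |p(z)| from above; equality holds iff all terms c_k z^k can be made to align in phase at a single z on |z|=r.
Part (b). At z = 3 (real, on the circle |z| = r):
  p(3) = (-1)·3^0 + (-3)·3^1 + (-1)·3^2 + (4)·3^3 = 89.
  |p(3)| = 89.
Check: |p(3)| = 89 ≤ 127 = M_tri(3). ✓ Equality does not hold at z = 3 (the coefficients have mixed signs, so the terms do not all align in phase there).

M_tri(3) = 127; |p(3)| = 89; equality at z=3: no.


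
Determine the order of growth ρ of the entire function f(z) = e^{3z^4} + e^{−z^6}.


Each summand is entire of order 4 and 6 respectively (as in the single-exponential case). The order of a sum is at most the max of the orders, so ρ ≤ 6. For the lower bound: on |z|=r choose arg z so that -1z^6 is real positive; then |e^{-1z^6}| = e^{1r^6} while |e^{3z^4}| ≤ e^{3r^4} = o(e^{1r^6}). So |f| ≥ e^{1r^6}(1 − o(1)) and ρ ≥ 6. Hence ρ = max(4, 6) = 6.
Therefore ρ = 6.

Order ρ = 6.


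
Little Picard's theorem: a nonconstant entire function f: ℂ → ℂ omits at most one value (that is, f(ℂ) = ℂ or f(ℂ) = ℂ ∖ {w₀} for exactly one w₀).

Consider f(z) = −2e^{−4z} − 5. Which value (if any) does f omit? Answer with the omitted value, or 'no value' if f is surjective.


Little Picard bounds the complement of f(ℂ) to at most one point.
e^{−4z} is never zero on ℂ, so -2·e^{−4z} takes every value in ℂ ∖ {0}. Adding -5 shifts the range to ℂ ∖ {-5}. Thus f omits exactly the value -5.

Omitted value: -5.


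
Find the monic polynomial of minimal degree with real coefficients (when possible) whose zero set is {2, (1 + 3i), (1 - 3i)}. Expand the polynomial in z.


The polynomial is p(z) = ∏_{α ∈ S} (z − α), where S = {2, (1 + 3i), (1 - 3i)}.
Expanding the product yields: p(z) = z^3 -4·z^2 + 14·z -20.
Note conjugate pairs combine to real quadratics: (z − (1+3i))(z − (1−3i)) = z² − 2z + 10.
The resulting polynomial has degree 3 and real coefficients as required.

p(z) = z^3 -4·z^2 + 14·z -20.


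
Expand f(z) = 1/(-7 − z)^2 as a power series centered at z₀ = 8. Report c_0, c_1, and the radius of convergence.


Let w = z − z₀, so z = z₀ + w.
Then -7 − z = -7 − (z₀ + w) = (-7 − z₀) − w = -15 − w.
f(z) = 1/(-15 − w)^2 = (1/(-15)^2) · (1 − w/(-15))^{−2}.
By the binomial series (1−u)^{−2} = Σ_{n≥0} C(n+1, 1) u^n for |u|<1, with u = w/(-15):
  c_n = C(n+1, 1) / (-15)^(n+2).
  c_0 = 1/(-15)^2 = 1/225.
  c_1 = 2/(-15)^3 = -2/3375.
The series is valid for |w/d| < 1, i.e. |z − z₀| < |d|.
Radius of convergence: R = |-7 − z₀| = |-15| = 15 (distance from z₀ to the singularity z = -7).

c_0 = 1/225, c_1 = -2/3375; R = 15.


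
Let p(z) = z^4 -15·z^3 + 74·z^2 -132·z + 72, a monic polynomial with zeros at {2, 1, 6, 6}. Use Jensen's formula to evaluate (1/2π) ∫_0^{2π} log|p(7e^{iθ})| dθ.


Zeros: 1, 2, 6, 6; r = 7.
Inside |z| < r: 1, 2, 6, 6. Outside (|z| ≥ r): ∅.
p(0) = 72, so log|p(0)| = log(72) = 4.2767.
Apply Jensen: I(r) = log|p(0)| + Σ_k log(r/|z_k|), summed over zeros inside |z| < r.
  log(r/|z_k|) for z_k = 2: log(7/2) = 1.2528
  log(r/|z_k|) for z_k = 1: log(7/1) = 1.9459
  log(r/|z_k|) for z_k = 6: log(7/6) = 0.1542
  log(r/|z_k|) for z_k = 6: log(7/6) = 0.1542
Sum over inside zeros: 3.5070.
I(r) = log|p(0)| + (inside sum) = 4.2767 + 3.5070 = 7.7836.
Closed form (all zeros inside, monic): I(r) = n·log(r) = 4·log(7) = 7.7836. ✓

I(r) ≈ 7.7836.


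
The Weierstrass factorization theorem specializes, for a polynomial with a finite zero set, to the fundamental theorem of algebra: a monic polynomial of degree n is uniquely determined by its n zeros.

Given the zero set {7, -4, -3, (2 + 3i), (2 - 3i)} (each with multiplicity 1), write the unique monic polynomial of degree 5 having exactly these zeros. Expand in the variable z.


The polynomial is p(z) = ∏_{α ∈ S} (z − α), where S = {7, -4, -3, (2 + 3i), (2 - 3i)}.
Expanding the product yields: p(z) = z^5 -4·z^4 -24·z^3 + 64·z^2 -145·z -1092.
Note conjugate pairs combine to real quadratics: (z − (2+3i))(z − (2−3i)) = z² − 4z + 13.
The resulting polynomial has degree 5 and real coefficients as required.

p(z) = z^5 -4·z^4 -24·z^3 + 64·z^2 -145·z -1092.


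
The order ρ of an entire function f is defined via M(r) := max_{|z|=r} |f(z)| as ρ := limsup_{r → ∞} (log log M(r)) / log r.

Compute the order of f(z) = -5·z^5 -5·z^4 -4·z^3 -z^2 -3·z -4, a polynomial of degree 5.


|f(z)| ≤ Σ|c_k|·r^k = O(r^5) as r → ∞. Polynomial growth is O(e^{r^ε}) for every ε > 0 (since r^5/e^{r^ε} → 0), so ρ ≤ ε for all ε > 0, i.e. ρ = 0. Every nonconstant polynomial has order 0.
Therefore ρ = 0.

Order ρ = 0.


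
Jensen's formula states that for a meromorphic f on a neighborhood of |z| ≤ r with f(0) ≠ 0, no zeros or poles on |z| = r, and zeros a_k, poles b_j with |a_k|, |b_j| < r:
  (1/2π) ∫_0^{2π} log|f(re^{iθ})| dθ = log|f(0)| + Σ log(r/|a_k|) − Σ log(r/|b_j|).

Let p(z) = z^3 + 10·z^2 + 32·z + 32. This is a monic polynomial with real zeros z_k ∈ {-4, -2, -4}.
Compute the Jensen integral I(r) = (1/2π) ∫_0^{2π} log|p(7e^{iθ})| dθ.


Zeros: -4, -4, -2; r = 7.
Inside |z| < r: -4, -4, -2. Outside (|z| ≥ r): ∅.
p(0) = 32, so log|p(0)| = log(32) = 3.4657.
Apply Jensen: I(r) = log|p(0)| + Σ_k log(r/|z_k|), summed over zeros inside |z| < r.
  log(r/|z_k|) for z_k = -4: log(7/4) = 0.5596
  log(r/|z_k|) for z_k = -2: log(7/2) = 1.2528
  log(r/|z_k|) for z_k = -4: log(7/4) = 0.5596
Sum over inside zeros: 2.3720.
I(r) = log|p(0)| + (inside sum) = 3.4657 + 2.3720 = 5.8377.
Closed form (all zeros inside, monic): I(r) = n·log(r) = 3·log(7) = 5.8377. ✓

I(r) ≈ 5.8377.


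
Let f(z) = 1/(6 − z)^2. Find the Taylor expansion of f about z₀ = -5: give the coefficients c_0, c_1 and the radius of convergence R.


Let w = z − z₀, so z = z₀ + w.
Then 6 − z = 6 − (z₀ + w) = (6 − z₀) − w = 11 − w.
f(z) = 1/(11 − w)^2 = (1/(11)^2) · (1 − w/(11))^{−2}.
By the binomial series (1−u)^{−2} = Σ_{n≥0} C(n+1, 1) u^n for |u|<1, with u = w/(11):
  c_n = C(n+1, 1) / (11)^(n+2).
  c_0 = 1/(11)^2 = 1/121.
  c_1 = 2/(11)^3 = 2/1331.
The series is valid for |w/d| < 1, i.e. |z − z₀| < |d|.
Radius of convergence: R = |6 − z₀| = |11| = 11 (distance from z₀ to the singularity z = 6).

c_0 = 1/121, c_1 = 2/1331; R = 11.


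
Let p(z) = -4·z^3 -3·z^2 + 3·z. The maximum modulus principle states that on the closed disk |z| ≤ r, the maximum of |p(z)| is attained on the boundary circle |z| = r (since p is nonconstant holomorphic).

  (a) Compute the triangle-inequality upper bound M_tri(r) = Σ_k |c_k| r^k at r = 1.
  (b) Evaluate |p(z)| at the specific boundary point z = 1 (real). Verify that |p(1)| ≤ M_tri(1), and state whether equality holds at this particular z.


Coefficients: c_0 = 0, c_1 = 3, c_2 = -3, c_3 = -4. Radius r = 1.
Part (a). Triangle bound: M_tri(r) = Σ_k |c_k| r^k
  = |0|·1^0 + |3|·1^1 + |-3|·1^2 + |-4|·1^3
  = 0 + 3 + 3 + 4 = 10.
This bounds M(r) := max_{|z|=r} |p(z)| from above; equality holds iff all terms c_k z^k can be made to align in phase at a single z on |z|=r.
Part (b). At z = 1 (real, on the circle |z| = r):
  p(1) = (0)·1^0 + (3)·1^1 + (-3)·1^2 + (-4)·1^3 = -4.
  |p(1)| = 4.
Check: |p(1)| = 4 ≤ 10 = M_tri(1). ✓ Equality does not hold at z = 1 (the coefficients have mixed signs, so the terms do not all align in phase there).

M_tri(1) = 10; |p(1)| = 4; equality at z=1: no.


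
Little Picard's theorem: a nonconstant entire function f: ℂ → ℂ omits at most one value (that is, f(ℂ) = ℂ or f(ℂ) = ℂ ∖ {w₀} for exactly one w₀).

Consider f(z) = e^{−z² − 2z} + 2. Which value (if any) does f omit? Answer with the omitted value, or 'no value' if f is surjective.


Little Picard bounds the complement of f(ℂ) to at most one point.
The exponent g(z) = −z² − 2z is a nonconstant polynomial, hence surjective onto ℂ. So e^{g(z)} takes every value in {e^w : w ∈ ℂ} = ℂ ∖ {0}. Adding 2 shifts the range to ℂ ∖ {2}. f omits exactly 2.

Omitted value: 2.


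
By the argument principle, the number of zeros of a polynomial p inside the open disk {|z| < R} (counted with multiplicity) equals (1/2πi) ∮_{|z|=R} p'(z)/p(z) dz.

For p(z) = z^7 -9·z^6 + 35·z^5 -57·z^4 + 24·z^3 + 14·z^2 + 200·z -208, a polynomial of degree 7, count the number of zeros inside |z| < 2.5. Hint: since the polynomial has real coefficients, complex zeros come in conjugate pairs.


The zeros of p are: (3 + 2i), (3 - 2i), 1, (2 + 2i), (2 - 2i), (-1 + 1i), (-1 - 1i).
Their magnitudes are: 3.606, 3.606, 1, 2.828, 2.828, 1.414, 1.414.
Zeros with |z| < R = 2.5: 1, (-1 + 1i), (-1 - 1i).
Count = 3.
By the argument principle, (1/2πi) ∮_{|z|=R} p'(z)/p(z) dz equals exactly this count.

Number of zeros inside |z| < 2.5: 3.


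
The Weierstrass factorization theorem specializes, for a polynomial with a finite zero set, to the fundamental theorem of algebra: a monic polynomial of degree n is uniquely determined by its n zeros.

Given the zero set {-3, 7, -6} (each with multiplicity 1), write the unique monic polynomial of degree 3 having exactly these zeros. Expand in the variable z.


The polynomial is p(z) = ∏_{α ∈ S} (z − α), where S = {-3, 7, -6}.
Expanding the product yields: p(z) = z^3 + 2·z^2 -45·z -126.
The resulting polynomial has degree 3 and real coefficients as required.

p(z) = z^3 + 2·z^2 -45·z -126.


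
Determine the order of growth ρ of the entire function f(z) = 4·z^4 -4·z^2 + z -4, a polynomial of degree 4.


|f(z)| ≤ Σ|c_k|·r^k = O(r^4) as r → ∞. Polynomial growth is O(e^{r^ε}) for every ε > 0 (since r^4/e^{r^ε} → 0), so ρ ≤ ε for all ε > 0, i.e. ρ = 0. Every nonconstant polynomial has order 0.
Therefore ρ = 0.

Order ρ = 0.


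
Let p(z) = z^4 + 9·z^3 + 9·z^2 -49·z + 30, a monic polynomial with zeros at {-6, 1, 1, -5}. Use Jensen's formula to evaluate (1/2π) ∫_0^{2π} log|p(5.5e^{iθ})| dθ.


Zeros: -6, -5, 1, 1; r = 5.5.
Inside |z| < r: -5, 1, 1. Outside (|z| ≥ r): -6.
p(0) = 30, so log|p(0)| = log(30) = 3.4012.
Apply Jensen: I(r) = log|p(0)| + Σ_k log(r/|z_k|), summed over zeros inside |z| < r.
  log(r/|z_k|) for z_k = 1: log(5.5/1) = 1.7047
  log(r/|z_k|) for z_k = 1: log(5.5/1) = 1.7047
  log(r/|z_k|) for z_k = -5: log(5.5/5) = 0.0953
  Outside zeros (-6) contribute nothing to the Jensen sum.
Sum over inside zeros: 3.5048.
I(r) = log|p(0)| + (inside sum) = 3.4012 + 3.5048 = 6.9060.
Note: since some zeros are outside |z| ≤ r, the simplified n·log(r) form does NOT apply — only the inside zeros contribute.

I(r) ≈ 6.9060.


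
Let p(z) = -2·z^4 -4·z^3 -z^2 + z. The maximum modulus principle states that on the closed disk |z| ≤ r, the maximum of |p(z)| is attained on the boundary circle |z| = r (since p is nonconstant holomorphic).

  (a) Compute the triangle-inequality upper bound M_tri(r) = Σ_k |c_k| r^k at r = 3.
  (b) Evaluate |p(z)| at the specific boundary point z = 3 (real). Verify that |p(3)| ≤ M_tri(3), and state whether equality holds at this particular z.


Coefficients: c_0 = 0, c_1 = 1, c_2 = -1, c_3 = -4, c_4 = -2. Radius r = 3.
Part (a). Triangle bound: M_tri(r) = Σ_k |c_k| r^k
  = |0|·3^0 + |1|·3^1 + |-1|·3^2 + |-4|·3^3 + |-2|·3^4
  = 0 + 3 + 9 + 108 + 162 = 282.
This bounds M(r) := max_{|z|=r} |p(z)| from above; equality holds iff all terms c_k z^k can be made to align in phase at a single z on |z|=r.
Part (b). At z = 3 (real, on the circle |z| = r):
  p(3) = (0)·3^0 + (1)·3^1 + (-1)·3^2 + (-4)·3^3 + (-2)·3^4 = -276.
  |p(3)| = 276.
Check: |p(3)| = 276 ≤ 282 = M_tri(3). ✓ Equality does not hold at z = 3 (the coefficients have mixed signs, so the terms do not all align in phase there).

M_tri(3) = 282; |p(3)| = 276; equality at z=3: no.


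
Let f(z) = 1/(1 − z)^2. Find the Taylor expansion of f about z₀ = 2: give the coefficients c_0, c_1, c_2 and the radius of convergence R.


Let w = z − z₀, so z = z₀ + w.
Then 1 − z = 1 − (z₀ + w) = (1 − z₀) − w = -1 − w.
f(z) = 1/(-1 − w)^2 = (1/(-1)^2) · (1 − w/(-1))^{−2}.
By the binomial series (1−u)^{−2} = Σ_{n≥0} C(n+1, 1) u^n for |u|<1, with u = w/(-1):
  c_n = C(n+1, 1) / (-1)^(n+2).
  c_0 = 1/(-1)^2 = 1.
  c_1 = 2/(-1)^3 = -2.
  c_2 = 3/(-1)^4 = 3.
The series is valid for |w/d| < 1, i.e. |z − z₀| < |d|.
Radius of convergence: R = |1 − z₀| = |-1| = 1 (distance from z₀ to the singularity z = 1).

c_0 = 1, c_1 = -2, c_2 = 3; R = 1.


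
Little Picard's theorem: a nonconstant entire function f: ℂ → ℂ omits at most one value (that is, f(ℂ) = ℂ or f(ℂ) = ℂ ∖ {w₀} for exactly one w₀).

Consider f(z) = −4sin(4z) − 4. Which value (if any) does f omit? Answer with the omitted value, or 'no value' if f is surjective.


Little Picard bounds the complement of f(ℂ) to at most one point.
sin is entire and surjective onto ℂ: for every w ∈ ℂ, sin(ζ) = w has a solution ζ ∈ ℂ (e.g., via the complex inverse arcsin). With ζ = 4z this gives z = ζ/(4). Then -4·sin(4z) takes every value in -4·ℂ = ℂ, and adding -4 is a bijection of ℂ. So f is surjective and omits no value. (Note: only on the real line is sin bounded by [−1, 1].)

Omitted value: no value.


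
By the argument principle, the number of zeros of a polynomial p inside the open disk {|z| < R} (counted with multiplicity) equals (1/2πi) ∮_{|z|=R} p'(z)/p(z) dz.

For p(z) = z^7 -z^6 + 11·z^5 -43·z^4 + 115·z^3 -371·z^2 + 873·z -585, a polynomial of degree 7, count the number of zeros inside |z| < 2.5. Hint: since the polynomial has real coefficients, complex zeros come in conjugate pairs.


The zeros of p are: (2 + 1i), (2 - 1i), (-2 + 3i), (-2 - 3i), (0 + 3i), (0 - 3i), 1.
Their magnitudes are: 2.236, 2.236, 3.606, 3.606, 3, 3, 1.
Zeros with |z| < R = 2.5: (2 + 1i), (2 - 1i), 1.
Count = 3.
By the argument principle, (1/2πi) ∮_{|z|=R} p'(z)/p(z) dz equals exactly this count.

Number of zeros inside |z| < 2.5: 3.


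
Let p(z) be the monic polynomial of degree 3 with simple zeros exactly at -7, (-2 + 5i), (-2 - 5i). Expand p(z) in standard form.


The polynomial is p(z) = ∏_{α ∈ S} (z − α), where S = {-7, (-2 + 5i), (-2 - 5i)}.
Expanding the product yields: p(z) = z^3 + 11·z^2 + 57·z + 203.
Note conjugate pairs combine to real quadratics: (z − (-2+5i))(z − (-2−5i)) = z² + 4z + 29.
The resulting polynomial has degree 3 and real coefficients as required.

p(z) = z^3 + 11·z^2 + 57·z + 203.


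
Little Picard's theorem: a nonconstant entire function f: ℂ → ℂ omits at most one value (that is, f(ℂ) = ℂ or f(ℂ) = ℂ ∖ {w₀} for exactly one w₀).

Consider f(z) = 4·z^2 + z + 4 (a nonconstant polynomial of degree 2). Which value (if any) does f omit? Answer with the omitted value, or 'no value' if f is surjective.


Little Picard bounds the complement of f(ℂ) to at most one point.
For every w ∈ ℂ, the equation p(z) − w = 0 is a nonconstant polynomial in z and hence has at least one root by the fundamental theorem of algebra. So p is surjective onto ℂ, omitting no value.

Omitted value: no value.


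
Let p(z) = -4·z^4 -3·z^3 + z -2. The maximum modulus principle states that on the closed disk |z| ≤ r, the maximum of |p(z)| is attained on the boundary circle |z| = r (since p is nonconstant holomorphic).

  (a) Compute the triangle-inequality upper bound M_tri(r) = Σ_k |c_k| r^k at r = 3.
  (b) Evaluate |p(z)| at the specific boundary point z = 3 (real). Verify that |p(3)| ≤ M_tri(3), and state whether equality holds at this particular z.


Coefficients: c_0 = -2, c_1 = 1, c_2 = 0, c_3 = -3, c_4 = -4. Radius r = 3.
Part (a). Triangle bound: M_tri(r) = Σ_k |c_k| r^k
  = |-2|·3^0 + |1|·3^1 + |0|·3^2 + |-3|·3^3 + |-4|·3^4
  = 2 + 3 + 0 + 81 + 324 = 410.
This bounds M(r) := max_{|z|=r} |p(z)| from above; equality holds iff all terms c_k z^k can be made to align in phase at a single z on |z|=r.
Part (b). At z = 3 (real, on the circle |z| = r):
  p(3) = (-2)·3^0 + (1)·3^1 + (0)·3^2 + (-3)·3^3 + (-4)·3^4 = -404.
  |p(3)| = 404.
Check: |p(3)| = 404 ≤ 410 = M_tri(3). ✓ Equality does not hold at z = 3 (the coefficients have mixed signs, so the terms do not all align in phase there).

M_tri(3) = 410; |p(3)| = 404; equality at z=3: no.


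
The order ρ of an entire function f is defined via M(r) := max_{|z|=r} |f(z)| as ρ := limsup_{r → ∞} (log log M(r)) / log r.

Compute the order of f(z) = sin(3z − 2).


sin(w) is a linear combination of e^{iw} and e^{−iw} (or e^w, e^{−w} in the hyperbolic case), so |sin(w)| ≤ e^{|w|}. With w = 3z − 2, |w| ≤ 3|z| + 2 = 3r + 2 on |z| = r, giving M(r) ≤ e^{3r + 2}, so ρ ≤ 1. On a suitable ray (z = it for sin/cos; z = t for sinh/cosh, t real → ∞), |sin(3z − 2)| grows like e^{3|t|}/2, so ρ ≥ 1. Hence ρ = 1.
Therefore ρ = 1.

Order ρ = 1.


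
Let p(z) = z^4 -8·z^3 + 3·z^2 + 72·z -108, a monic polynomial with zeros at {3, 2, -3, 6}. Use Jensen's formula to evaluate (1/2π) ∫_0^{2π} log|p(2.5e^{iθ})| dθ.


Zeros: -3, 2, 3, 6; r = 2.5.
Inside |z| < r: 2. Outside (|z| ≥ r): -3, 3, 6.
p(0) = -108, so log|p(0)| = log(108) = 4.6821.
Apply Jensen: I(r) = log|p(0)| + Σ_k log(r/|z_k|), summed over zeros inside |z| < r.
  log(r/|z_k|) for z_k = 2: log(2.5/2) = 0.2231
  Outside zeros (-3, 3, 6) contribute nothing to the Jensen sum.
Sum over inside zeros: 0.2231.
I(r) = log|p(0)| + (inside sum) = 4.6821 + 0.2231 = 4.9053.
Note: since some zeros are outside |z| ≤ r, the simplified n·log(r) form does NOT apply — only the inside zeros contribute.

I(r) ≈ 4.9053.


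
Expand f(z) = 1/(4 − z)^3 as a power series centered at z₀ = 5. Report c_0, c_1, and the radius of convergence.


Let w = z − z₀, so z = z₀ + w.
Then 4 − z = 4 − (z₀ + w) = (4 − z₀) − w = -1 − w.
f(z) = 1/(-1 − w)^3 = (1/(-1)^3) · (1 − w/(-1))^{−3}.
By the binomial series (1−u)^{−3} = Σ_{n≥0} C(n+2, 2) u^n for |u|<1, with u = w/(-1):
  c_n = C(n+2, 2) / (-1)^(n+3).
  c_0 = 1/(-1)^3 = -1.
  c_1 = 3/(-1)^4 = 3.
The series is valid for |w/d| < 1, i.e. |z − z₀| < |d|.
Radius of convergence: R = |4 − z₀| = |-1| = 1 (distance from z₀ to the singularity z = 4).

c_0 = -1, c_1 = 3; R = 1.


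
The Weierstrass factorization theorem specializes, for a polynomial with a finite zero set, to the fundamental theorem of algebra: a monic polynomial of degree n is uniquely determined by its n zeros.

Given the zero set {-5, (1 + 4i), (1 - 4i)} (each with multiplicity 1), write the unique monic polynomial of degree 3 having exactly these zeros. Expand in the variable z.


The polynomial is p(z) = ∏_{α ∈ S} (z − α), where S = {-5, (1 + 4i), (1 - 4i)}.
Expanding the product yields: p(z) = z^3 + 3·z^2 + 7·z + 85.
Note conjugate pairs combine to real quadratics: (z − (1+4i))(z − (1−4i)) = z² − 2z + 17.
The resulting polynomial has degree 3 and real coefficients as required.

p(z) = z^3 + 3·z^2 + 7·z + 85.


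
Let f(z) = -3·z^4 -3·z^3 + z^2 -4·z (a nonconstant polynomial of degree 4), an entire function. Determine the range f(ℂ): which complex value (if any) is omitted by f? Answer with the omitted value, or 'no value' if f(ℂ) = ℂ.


Little Picard bounds the complement of f(ℂ) to at most one point.
For every w ∈ ℂ, the equation p(z) − w = 0 is a nonconstant polynomial in z and hence has at least one root by the fundamental theorem of algebra. So p is surjective onto ℂ, omitting no value.

Omitted value: no value.


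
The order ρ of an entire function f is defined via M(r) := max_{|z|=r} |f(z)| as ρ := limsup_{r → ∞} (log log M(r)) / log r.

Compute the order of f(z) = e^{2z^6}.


|e^{2z^6}| = e^{Re(2·z^6) + 0} ≤ e^{2|z|^6 + 0} = e^{2r^6 + 0} on |z| = r, so ρ ≤ 6. Choosing z on |z|=r so that 2·z^6 is real positive (always possible by picking arg z appropriately) gives |f(z)| = e^{2r^6 + 0}, matching the bound. The additive constant 0 does not affect log log M(r) ~ 6·log r. Hence ρ = 6.
Therefore ρ = 6.

Order ρ = 6.


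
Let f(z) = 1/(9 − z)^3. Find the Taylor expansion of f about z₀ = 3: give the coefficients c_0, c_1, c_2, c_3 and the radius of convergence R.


Let w = z − z₀, so z = z₀ + w.
Then 9 − z = 9 − (z₀ + w) = (9 − z₀) − w = 6 − w.
f(z) = 1/(6 − w)^3 = (1/(6)^3) · (1 − w/(6))^{−3}.
By the binomial series (1−u)^{−3} = Σ_{n≥0} C(n+2, 2) u^n for |u|<1, with u = w/(6):
  c_n = C(n+2, 2) / (6)^(n+3).
  c_0 = 1/(6)^3 = 1/216.
  c_1 = 3/(6)^4 = 1/432.
  c_2 = 6/(6)^5 = 1/1296.
  c_3 = 10/(6)^6 = 5/23328.
The series is valid for |w/d| < 1, i.e. |z − z₀| < |d|.
Radius of convergence: R = |9 − z₀| = |6| = 6 (distance from z₀ to the singularity z = 9).

c_0 = 1/216, c_1 = 1/432, c_2 = 1/1296, c_3 = 5/23328; R = 6.


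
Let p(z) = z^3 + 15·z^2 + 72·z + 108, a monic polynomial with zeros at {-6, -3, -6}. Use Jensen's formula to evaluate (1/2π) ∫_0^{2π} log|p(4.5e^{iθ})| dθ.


Zeros: -6, -6, -3; r = 4.5.
Inside |z| < r: -3. Outside (|z| ≥ r): -6, -6.
p(0) = 108, so log|p(0)| = log(108) = 4.6821.
Apply Jensen: I(r) = log|p(0)| + Σ_k log(r/|z_k|), summed over zeros inside |z| < r.
  log(r/|z_k|) for z_k = -3: log(4.5/3) = 0.4055
  Outside zeros (-6, -6) contribute nothing to the Jensen sum.
Sum over inside zeros: 0.4055.
I(r) = log|p(0)| + (inside sum) = 4.6821 + 0.4055 = 5.0876.
Note: since some zeros are outside |z| ≤ r, the simplified n·log(r) form does NOT apply — only the inside zeros contribute.

I(r) ≈ 5.0876.


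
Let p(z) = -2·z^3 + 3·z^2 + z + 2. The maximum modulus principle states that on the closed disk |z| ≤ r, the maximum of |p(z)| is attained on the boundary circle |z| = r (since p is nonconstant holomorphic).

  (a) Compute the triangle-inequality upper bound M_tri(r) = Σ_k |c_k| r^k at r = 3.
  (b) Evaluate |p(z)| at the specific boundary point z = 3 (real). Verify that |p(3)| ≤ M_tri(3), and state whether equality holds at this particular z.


Coefficients: c_0 = 2, c_1 = 1, c_2 = 3, c_3 = -2. Radius r = 3.
Part (a). Triangle bound: M_tri(r) = Σ_k |c_k| r^k
  = |2|·3^0 + |1|·3^1 + |3|·3^2 + |-2|·3^3
  = 2 + 3 + 27 + 54 = 86.
This bounds M(r) := max_{|z|=r} |p(z)| from above; equality holds iff all terms c_k z^k can be made to align in phase at a single z on |z|=r.
Part (b). At z = 3 (real, on the circle |z| = r):
  p(3) = (2)·3^0 + (1)·3^1 + (3)·3^2 + (-2)·3^3 = -22.
  |p(3)| = 22.
Check: |p(3)| = 22 ≤ 86 = M_tri(3). ✓ Equality does not hold at z = 3 (the coefficients have mixed signs, so the terms do not all align in phase there).

M_tri(3) = 86; |p(3)| = 22; equality at z=3: no.


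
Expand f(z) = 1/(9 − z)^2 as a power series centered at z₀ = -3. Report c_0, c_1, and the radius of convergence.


Let w = z − z₀, so z = z₀ + w.
Then 9 − z = 9 − (z₀ + w) = (9 − z₀) − w = 12 − w.
f(z) = 1/(12 − w)^2 = (1/(12)^2) · (1 − w/(12))^{−2}.
By the binomial series (1−u)^{−2} = Σ_{n≥0} C(n+1, 1) u^n for |u|<1, with u = w/(12):
  c_n = C(n+1, 1) / (12)^(n+2).
  c_0 = 1/(12)^2 = 1/144.
  c_1 = 2/(12)^3 = 1/864.
The series is valid for |w/d| < 1, i.e. |z − z₀| < |d|.
Radius of convergence: R = |9 − z₀| = |12| = 12 (distance from z₀ to the singularity z = 9).

c_0 = 1/144, c_1 = 1/864; R = 12.


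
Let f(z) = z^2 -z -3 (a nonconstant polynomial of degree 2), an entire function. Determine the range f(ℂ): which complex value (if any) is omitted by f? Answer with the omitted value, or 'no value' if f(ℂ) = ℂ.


Little Picard bounds the complement of f(ℂ) to at most one point.
For every w ∈ ℂ, the equation p(z) − w = 0 is a nonconstant polynomial in z and hence has at least one root by the fundamental theorem of algebra. So p is surjective onto ℂ, omitting no value.

Omitted value: no value.
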